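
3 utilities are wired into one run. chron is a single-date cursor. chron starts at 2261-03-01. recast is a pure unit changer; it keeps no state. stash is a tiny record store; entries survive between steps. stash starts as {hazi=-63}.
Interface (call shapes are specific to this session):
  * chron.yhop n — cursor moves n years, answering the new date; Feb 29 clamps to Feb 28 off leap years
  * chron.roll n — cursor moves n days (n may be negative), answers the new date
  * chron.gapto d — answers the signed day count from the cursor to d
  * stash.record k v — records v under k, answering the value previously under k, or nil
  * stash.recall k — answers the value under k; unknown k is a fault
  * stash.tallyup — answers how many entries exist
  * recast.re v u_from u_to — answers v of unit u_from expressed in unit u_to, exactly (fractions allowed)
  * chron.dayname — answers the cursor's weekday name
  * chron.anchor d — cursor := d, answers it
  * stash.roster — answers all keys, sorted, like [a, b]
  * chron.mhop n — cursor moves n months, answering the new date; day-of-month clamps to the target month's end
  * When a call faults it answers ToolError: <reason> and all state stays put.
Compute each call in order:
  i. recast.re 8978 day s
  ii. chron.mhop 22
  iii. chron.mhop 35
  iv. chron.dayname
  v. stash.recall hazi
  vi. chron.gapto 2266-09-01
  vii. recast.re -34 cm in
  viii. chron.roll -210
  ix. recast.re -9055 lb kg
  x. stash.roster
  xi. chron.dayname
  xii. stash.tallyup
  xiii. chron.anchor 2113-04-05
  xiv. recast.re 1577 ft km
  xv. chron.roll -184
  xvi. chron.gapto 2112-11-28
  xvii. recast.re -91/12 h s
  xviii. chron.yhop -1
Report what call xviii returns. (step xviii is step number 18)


% re(8978, day, s) ~> 775699200
% mhop(22) ~> 2263-01-01
% mhop(35) ~> 2265-12-01
% dayname() ~> Friday
% recall(hazi) ~> -63
% gapto(2266-09-01) ~> 274
% re(-34, cm, in) ~> -1700/127
% roll(-210) ~> 2265-05-05
% re(-9055, lb, kg) ~> -82145578207/20000000
% roster() ~> [hazi]
% dayname() ~> Friday
% tallyup() ~> 1
% anchor(2113-04-05) ~> 2113-04-05
% re(1577, ft, km) ~> 600837/1250000
% roll(-184) ~> 2112-10-03
% gapto(2112-11-28) ~> 56
% re(-91/12, h, s) ~> -27300
% yhop(-1) ~> 2111-10-03

Answer: 2111-10-03


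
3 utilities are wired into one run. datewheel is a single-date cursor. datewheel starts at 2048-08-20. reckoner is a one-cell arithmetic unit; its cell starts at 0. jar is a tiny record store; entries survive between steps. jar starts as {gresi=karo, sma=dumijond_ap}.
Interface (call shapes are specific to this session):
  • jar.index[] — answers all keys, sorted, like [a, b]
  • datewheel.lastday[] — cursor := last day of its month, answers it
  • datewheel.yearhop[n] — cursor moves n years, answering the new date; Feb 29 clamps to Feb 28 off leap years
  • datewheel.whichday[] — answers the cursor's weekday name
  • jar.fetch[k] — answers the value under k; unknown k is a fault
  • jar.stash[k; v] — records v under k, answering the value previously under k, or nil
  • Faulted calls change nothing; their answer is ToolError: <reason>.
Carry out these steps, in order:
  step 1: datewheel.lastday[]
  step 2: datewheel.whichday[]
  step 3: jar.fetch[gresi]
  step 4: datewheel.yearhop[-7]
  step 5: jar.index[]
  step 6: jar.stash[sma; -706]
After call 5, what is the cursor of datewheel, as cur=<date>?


$ datewheel.lastday
  2048-08-31
$ datewheel.whichday
  Monday
$ jar.fetch k→gresi
  karo
$ datewheel.yearhop n→-7
  2041-08-31
$ jar.index
  [gresi, sma]
$ jar.stash k→sma v→-706
  dumijond_ap

Answer: cur=2041-08-31


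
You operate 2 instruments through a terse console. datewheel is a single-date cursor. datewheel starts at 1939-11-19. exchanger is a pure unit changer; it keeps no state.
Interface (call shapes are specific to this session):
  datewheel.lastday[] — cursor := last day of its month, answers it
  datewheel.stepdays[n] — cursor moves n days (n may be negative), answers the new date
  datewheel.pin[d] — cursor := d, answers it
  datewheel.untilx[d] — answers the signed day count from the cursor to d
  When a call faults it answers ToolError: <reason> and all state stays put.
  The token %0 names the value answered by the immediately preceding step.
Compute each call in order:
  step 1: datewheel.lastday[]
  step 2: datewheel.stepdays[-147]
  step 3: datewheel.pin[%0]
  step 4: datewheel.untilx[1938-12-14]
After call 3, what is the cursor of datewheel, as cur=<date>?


Answer: cur=1939-07-06

Derivation:
% datewheel.lastday
= 1939-11-30
% datewheel.stepdays n: -147
= 1939-07-06
% datewheel.pin d: %0
= 1939-07-06
% datewheel.untilx d: 1938-12-14
= -204


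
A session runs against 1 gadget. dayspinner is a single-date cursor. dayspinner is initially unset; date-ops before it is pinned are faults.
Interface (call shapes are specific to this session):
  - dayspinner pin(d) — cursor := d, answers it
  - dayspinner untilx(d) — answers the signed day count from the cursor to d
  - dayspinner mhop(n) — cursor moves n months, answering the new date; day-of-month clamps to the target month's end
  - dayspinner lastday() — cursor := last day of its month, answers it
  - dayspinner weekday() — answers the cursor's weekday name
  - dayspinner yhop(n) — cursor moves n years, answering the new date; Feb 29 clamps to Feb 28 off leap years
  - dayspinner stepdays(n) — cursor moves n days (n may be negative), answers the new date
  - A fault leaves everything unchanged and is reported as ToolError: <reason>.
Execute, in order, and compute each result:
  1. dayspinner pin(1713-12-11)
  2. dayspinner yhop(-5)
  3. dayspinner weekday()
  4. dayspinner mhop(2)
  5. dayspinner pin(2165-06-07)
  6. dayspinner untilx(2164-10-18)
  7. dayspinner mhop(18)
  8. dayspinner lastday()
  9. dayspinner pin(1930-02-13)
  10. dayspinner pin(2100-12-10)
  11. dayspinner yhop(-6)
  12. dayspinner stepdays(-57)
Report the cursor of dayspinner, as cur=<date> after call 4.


Step: dayspinner pin[1713-12-11]
Result: 1713-12-11
Step: dayspinner yhop[-5]
Result: 1708-12-11
Step: dayspinner weekday[]
Result: Tuesday
Step: dayspinner mhop[2]
Result: 1709-02-11
Step: dayspinner pin[2165-06-07]
Result: 2165-06-07
Step: dayspinner untilx[2164-10-18]
Result: -232
Step: dayspinner mhop[18]
Result: 2166-12-07
Step: dayspinner lastday[]
Result: 2166-12-31
Step: dayspinner pin[1930-02-13]
Result: 1930-02-13
Step: dayspinner pin[2100-12-10]
Result: 2100-12-10
Step: dayspinner yhop[-6]
Result: 2094-12-10
Step: dayspinner stepdays[-57]
Result: 2094-10-14

Answer: cur=1709-02-11


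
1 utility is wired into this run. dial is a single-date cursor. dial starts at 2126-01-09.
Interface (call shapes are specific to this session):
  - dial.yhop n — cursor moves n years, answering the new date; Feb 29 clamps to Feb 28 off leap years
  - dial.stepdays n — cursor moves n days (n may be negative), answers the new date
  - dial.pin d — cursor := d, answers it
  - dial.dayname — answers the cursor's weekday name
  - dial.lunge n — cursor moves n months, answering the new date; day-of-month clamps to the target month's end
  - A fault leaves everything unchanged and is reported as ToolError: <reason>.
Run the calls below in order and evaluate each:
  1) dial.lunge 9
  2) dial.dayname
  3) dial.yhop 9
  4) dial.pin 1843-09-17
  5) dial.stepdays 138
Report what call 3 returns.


% dial.lunge n: 9
:: 2126-10-09
% dial.dayname
:: Wednesday
% dial.yhop n: 9
:: 2135-10-09
% dial.pin d: 1843-09-17
:: 1843-09-17
% dial.stepdays n: 138
:: 1844-02-02

Answer: 2135-10-09


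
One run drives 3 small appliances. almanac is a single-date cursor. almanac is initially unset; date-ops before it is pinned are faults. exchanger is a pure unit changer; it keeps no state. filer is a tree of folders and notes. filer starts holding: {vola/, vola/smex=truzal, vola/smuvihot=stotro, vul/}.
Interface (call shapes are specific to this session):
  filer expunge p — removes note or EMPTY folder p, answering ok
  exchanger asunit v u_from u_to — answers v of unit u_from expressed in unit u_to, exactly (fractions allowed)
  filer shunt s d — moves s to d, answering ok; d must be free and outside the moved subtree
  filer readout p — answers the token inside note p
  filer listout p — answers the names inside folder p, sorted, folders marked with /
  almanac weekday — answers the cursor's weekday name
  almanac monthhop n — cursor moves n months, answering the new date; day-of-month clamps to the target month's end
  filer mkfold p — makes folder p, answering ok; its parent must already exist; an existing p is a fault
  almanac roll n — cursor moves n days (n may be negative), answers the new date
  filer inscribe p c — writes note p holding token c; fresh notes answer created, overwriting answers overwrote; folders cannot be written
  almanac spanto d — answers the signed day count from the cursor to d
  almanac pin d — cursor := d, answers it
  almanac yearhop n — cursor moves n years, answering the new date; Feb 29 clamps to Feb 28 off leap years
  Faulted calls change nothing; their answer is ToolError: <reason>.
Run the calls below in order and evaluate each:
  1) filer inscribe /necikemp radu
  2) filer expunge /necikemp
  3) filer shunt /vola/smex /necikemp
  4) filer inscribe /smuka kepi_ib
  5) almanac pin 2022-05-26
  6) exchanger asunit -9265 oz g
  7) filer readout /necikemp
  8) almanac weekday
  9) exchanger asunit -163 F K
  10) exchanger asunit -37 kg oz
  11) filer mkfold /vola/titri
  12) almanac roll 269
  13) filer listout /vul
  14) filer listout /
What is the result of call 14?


Do: filer inscribe[p='/necikemp'; c='radu']
See: created
Do: filer expunge[p='/necikemp']
See: ok
Do: filer shunt[s='/vola/smex'; d='/necikemp']
See: ok
Do: filer inscribe[p='/smuka'; c='kepi_ib']
See: created
Do: almanac pin[d='2022-05-26']
See: 2022-05-26
Do: exchanger asunit[v='-9265'; u_from='oz'; u_to='g']
See: -84050666161/320000
Do: filer readout[p='/necikemp']
See: truzal
Do: almanac weekday[]
See: Thursday
Do: exchanger asunit[v='-163'; u_from='F'; u_to='K']
See: 9889/60
Do: exchanger asunit[v='-37'; u_from='kg'; u_to='oz']
See: -59200000000/45359237
Do: filer mkfold[p='/vola/titri']
See: ok
Do: almanac roll[n='269']
See: 2023-02-19
Do: filer listout[p='/vul']
See: []
Do: filer listout[p='/']
See: [necikemp, smuka, vola/, vul/]

Answer: [necikemp, smuka, vola/, vul/]


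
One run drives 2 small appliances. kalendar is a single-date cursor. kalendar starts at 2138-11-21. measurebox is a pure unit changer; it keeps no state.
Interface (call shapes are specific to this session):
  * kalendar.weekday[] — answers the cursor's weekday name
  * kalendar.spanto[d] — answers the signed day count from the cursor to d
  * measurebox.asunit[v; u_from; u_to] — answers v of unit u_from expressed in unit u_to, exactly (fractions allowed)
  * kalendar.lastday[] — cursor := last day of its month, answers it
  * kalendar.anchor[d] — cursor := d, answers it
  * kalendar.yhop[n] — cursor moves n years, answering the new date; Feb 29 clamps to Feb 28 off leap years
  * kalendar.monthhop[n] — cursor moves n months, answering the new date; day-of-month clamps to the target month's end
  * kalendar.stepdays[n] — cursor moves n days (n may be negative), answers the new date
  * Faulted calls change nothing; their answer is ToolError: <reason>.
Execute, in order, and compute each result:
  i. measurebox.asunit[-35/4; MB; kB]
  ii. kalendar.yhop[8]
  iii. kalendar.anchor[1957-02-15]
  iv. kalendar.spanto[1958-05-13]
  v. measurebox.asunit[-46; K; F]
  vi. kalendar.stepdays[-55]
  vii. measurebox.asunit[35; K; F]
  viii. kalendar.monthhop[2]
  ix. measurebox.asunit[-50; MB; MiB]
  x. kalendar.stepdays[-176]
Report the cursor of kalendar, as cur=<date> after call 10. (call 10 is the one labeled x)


Answer: cur=1956-08-30

Derivation:
;; measurebox.asunit(v=-35/4, u_from=MB, u_to=kB) : -8750
;; kalendar.yhop(n=8) : 2146-11-21
;; kalendar.anchor(d=1957-02-15) : 1957-02-15
;; kalendar.spanto(d=1958-05-13) : 452
;; measurebox.asunit(v=-46, u_from=K, u_to=F) : -54247/100
;; kalendar.stepdays(n=-55) : 1956-12-22
;; measurebox.asunit(v=35, u_from=K, u_to=F) : -39667/100
;; kalendar.monthhop(n=2) : 1957-02-22
;; measurebox.asunit(v=-50, u_from=MB, u_to=MiB) : -390625/8192
;; kalendar.stepdays(n=-176) : 1956-08-30


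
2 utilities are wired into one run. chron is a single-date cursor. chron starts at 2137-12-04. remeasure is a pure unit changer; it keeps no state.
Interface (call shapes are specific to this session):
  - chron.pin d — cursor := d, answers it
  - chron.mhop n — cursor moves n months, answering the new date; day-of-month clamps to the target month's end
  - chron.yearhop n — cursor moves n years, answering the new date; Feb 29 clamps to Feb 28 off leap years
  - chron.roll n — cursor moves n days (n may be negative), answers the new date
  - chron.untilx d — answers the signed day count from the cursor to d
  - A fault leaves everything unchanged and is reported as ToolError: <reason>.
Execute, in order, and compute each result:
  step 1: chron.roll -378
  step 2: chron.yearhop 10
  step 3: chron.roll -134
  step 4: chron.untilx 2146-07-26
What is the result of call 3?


CALL chron.roll[n→-378]
RET  2136-11-21
CALL chron.yearhop[n→10]
RET  2146-11-21
CALL chron.roll[n→-134]
RET  2146-07-10
CALL chron.untilx[d→2146-07-26]
RET  16

Answer: 2146-07-10


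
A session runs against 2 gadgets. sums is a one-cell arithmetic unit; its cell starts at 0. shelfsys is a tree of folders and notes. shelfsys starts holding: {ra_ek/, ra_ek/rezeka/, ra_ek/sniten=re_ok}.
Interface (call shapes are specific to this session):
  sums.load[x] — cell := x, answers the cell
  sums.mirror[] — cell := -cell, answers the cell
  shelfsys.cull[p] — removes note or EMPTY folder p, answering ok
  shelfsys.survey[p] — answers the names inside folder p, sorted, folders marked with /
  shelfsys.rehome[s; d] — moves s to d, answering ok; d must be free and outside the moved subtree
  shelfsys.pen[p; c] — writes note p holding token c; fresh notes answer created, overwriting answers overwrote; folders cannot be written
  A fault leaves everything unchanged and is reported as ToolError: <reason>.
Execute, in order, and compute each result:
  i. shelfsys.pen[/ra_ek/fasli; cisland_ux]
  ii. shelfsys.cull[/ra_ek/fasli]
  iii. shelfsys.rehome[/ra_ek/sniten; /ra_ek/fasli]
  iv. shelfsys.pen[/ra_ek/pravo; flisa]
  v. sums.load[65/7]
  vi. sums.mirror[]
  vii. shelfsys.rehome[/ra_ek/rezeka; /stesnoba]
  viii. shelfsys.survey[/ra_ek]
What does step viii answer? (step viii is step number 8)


$ shelfsys.pen /ra_ek/fasli cisland_ux
  created
$ shelfsys.cull /ra_ek/fasli
  ok
$ shelfsys.rehome /ra_ek/sniten /ra_ek/fasli
  ok
$ shelfsys.pen /ra_ek/pravo flisa
  created
$ sums.load 65/7
  65/7
$ sums.mirror
  -65/7
$ shelfsys.rehome /ra_ek/rezeka /stesnoba
  ok
$ shelfsys.survey /ra_ek
  [fasli, pravo]

Answer: [fasli, pravo]


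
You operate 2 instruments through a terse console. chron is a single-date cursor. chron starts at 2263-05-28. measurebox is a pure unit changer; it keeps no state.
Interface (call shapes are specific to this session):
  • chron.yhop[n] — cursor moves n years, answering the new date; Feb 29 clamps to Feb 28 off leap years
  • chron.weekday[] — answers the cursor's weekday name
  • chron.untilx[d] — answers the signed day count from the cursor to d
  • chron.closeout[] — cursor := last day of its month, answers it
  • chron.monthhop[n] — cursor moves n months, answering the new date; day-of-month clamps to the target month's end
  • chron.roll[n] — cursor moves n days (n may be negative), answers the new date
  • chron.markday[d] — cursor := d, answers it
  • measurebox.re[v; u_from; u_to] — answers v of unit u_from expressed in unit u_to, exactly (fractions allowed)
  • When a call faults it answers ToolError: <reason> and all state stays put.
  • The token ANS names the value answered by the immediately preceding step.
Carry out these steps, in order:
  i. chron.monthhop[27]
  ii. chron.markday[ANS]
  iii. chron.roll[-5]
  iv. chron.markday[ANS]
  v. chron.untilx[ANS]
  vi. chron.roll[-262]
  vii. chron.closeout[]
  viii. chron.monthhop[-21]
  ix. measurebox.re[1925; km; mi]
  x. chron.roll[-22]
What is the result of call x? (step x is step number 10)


Answer: 2263-03-09

Derivation:
I call chron.monthhop using n: 27: 2265-08-28.
I call chron.markday using d: ANS, yielding 2265-08-28.
I run chron.roll using n: -5, — result: 2265-08-23.
I run chron.markday using d: ANS, which returns 2265-08-23.
I run chron.untilx using d: ANS, — result: 0.
Using chron.roll using n: -262, which returns 2264-12-04.
I call chron.closeout(), yielding 2264-12-31.
Then chron.monthhop using n: -21, and observe 2263-03-31.
Invoking measurebox.re using v: 1925, u_from: km, u_to: mi, giving 2734375/2286.
I invoke chron.roll using n: -22, which returns 2263-03-09.


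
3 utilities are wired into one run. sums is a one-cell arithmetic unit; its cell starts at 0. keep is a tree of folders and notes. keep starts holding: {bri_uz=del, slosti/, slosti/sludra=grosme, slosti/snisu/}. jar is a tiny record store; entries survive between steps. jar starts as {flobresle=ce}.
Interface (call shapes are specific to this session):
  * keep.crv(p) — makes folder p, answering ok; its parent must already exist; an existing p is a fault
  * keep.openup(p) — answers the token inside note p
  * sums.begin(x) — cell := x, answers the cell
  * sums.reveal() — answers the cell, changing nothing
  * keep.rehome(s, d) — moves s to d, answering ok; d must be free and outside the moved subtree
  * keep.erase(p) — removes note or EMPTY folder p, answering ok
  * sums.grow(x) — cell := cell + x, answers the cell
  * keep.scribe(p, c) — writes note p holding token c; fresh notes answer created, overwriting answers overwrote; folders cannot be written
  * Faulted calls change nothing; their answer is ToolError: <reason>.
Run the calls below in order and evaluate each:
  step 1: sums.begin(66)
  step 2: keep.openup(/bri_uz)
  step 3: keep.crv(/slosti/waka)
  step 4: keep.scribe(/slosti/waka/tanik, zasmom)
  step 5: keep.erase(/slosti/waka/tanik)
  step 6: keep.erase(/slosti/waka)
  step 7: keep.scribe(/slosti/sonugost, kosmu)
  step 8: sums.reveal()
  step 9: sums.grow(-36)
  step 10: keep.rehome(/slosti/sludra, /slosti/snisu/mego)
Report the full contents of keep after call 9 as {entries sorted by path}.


Act: sums.begin[x→66]
Obs: 66
Act: keep.openup[p→/bri_uz]
Obs: del
Act: keep.crv[p→/slosti/waka]
Obs: ok
Act: keep.scribe[p→/slosti/waka/tanik; c→zasmom]
Obs: created
Act: keep.erase[p→/slosti/waka/tanik]
Obs: ok
Act: keep.erase[p→/slosti/waka]
Obs: ok
Act: keep.scribe[p→/slosti/sonugost; c→kosmu]
Obs: created
Act: sums.reveal[]
Obs: 66
Act: sums.grow[x→-36]
Obs: 30
Act: keep.rehome[s→/slosti/sludra; d→/slosti/snisu/mego]
Obs: ok

Answer: {bri_uz=del, slosti/, slosti/sludra=grosme, slosti/snisu/, slosti/sonugost=kosmu}


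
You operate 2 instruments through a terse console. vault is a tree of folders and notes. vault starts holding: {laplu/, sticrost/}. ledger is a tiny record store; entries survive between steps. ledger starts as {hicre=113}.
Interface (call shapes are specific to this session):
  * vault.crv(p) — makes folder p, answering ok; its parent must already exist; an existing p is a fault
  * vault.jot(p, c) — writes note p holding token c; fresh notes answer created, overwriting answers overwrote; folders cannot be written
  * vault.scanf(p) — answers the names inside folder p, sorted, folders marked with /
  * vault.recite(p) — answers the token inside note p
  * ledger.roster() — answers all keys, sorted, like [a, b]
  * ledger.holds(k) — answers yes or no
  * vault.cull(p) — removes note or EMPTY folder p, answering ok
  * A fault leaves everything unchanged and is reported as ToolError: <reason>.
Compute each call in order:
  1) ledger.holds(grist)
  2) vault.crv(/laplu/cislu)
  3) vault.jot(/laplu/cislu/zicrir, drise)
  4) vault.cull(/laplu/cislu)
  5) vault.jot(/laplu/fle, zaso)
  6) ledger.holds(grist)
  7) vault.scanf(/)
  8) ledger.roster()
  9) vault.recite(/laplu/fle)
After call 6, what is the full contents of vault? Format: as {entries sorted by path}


→ ledger.holds(grist)
← no
→ vault.crv(/laplu/cislu)
← ok
→ vault.jot(/laplu/cislu/zicrir, drise)
← created
→ vault.cull(/laplu/cislu)
← ToolError: not empty
→ vault.jot(/laplu/fle, zaso)
← created
→ ledger.holds(grist)
← no
→ vault.scanf(/)
← [laplu/, sticrost/]
→ ledger.roster()
← [hicre]
→ vault.recite(/laplu/fle)
← zaso

Answer: {laplu/, laplu/cislu/, laplu/cislu/zicrir=drise, laplu/fle=zaso, sticrost/}


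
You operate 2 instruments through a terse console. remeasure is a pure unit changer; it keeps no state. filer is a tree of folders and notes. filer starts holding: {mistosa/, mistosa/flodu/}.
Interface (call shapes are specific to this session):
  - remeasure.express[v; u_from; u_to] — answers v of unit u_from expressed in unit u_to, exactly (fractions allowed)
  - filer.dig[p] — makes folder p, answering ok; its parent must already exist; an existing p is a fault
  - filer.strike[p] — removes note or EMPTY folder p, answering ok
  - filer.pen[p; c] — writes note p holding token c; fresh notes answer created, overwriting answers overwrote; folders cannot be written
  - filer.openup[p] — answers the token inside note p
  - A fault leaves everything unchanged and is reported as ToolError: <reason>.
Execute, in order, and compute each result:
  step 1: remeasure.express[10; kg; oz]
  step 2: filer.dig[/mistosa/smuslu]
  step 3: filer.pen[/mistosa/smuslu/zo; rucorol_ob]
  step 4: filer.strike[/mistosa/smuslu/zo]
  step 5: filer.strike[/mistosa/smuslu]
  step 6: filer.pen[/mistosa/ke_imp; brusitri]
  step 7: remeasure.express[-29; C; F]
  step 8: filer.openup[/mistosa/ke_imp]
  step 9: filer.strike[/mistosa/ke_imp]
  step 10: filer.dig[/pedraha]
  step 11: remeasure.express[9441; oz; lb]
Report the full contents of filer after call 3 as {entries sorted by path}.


$ express v=10 u_from=kg u_to=oz
:: 16000000000/45359237
$ dig p=/mistosa/smuslu
:: ok
$ pen p=/mistosa/smuslu/zo c=rucorol_ob
:: created
$ strike p=/mistosa/smuslu/zo
:: ok
$ strike p=/mistosa/smuslu
:: ok
$ pen p=/mistosa/ke_imp c=brusitri
:: created
$ express v=-29 u_from=C u_to=F
:: -101/5
$ openup p=/mistosa/ke_imp
:: brusitri
$ strike p=/mistosa/ke_imp
:: ok
$ dig p=/pedraha
:: ok
$ express v=9441 u_from=oz u_to=lb
:: 9441/16

Answer: {mistosa/, mistosa/flodu/, mistosa/smuslu/, mistosa/smuslu/zo=rucorol_ob}


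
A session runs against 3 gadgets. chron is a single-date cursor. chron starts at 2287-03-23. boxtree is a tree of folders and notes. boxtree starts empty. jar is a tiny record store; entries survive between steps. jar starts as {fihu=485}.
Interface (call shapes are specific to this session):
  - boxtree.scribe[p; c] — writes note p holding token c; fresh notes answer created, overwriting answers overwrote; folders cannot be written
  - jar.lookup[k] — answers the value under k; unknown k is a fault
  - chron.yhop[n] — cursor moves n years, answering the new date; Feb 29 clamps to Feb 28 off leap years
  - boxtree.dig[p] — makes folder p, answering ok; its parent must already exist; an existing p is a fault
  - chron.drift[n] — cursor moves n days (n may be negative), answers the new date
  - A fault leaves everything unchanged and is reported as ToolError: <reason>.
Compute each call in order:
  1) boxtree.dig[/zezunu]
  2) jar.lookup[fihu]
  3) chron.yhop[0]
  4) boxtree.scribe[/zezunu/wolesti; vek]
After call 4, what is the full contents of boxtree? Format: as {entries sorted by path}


-> boxtree.dig(p='/zezunu')
<- ok
-> jar.lookup(k='fihu')
<- 485
-> chron.yhop(n='0')
<- 2287-03-23
-> boxtree.scribe(p='/zezunu/wolesti', c='vek')
<- created

Answer: {zezunu/, zezunu/wolesti=vek}


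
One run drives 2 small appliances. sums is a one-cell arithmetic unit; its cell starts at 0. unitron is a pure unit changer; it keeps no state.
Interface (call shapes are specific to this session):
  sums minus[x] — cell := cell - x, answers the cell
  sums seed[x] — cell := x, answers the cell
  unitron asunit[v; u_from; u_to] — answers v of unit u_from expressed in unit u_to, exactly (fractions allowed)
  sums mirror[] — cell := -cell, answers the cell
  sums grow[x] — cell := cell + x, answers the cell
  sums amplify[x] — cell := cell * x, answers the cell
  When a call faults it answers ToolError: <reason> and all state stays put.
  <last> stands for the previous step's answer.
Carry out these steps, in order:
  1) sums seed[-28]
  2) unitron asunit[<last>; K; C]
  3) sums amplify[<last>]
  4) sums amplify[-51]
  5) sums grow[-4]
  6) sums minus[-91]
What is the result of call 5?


-- sums seed(x='-28') : -28
-- unitron asunit(v='<last>', u_from='K', u_to='C') : -6023/20
-- sums amplify(x='<last>') : 42161/5
-- sums amplify(x='-51') : -2150211/5
-- sums grow(x='-4') : -2150231/5
-- sums minus(x='-91') : -2149776/5

Answer: -2150231/5


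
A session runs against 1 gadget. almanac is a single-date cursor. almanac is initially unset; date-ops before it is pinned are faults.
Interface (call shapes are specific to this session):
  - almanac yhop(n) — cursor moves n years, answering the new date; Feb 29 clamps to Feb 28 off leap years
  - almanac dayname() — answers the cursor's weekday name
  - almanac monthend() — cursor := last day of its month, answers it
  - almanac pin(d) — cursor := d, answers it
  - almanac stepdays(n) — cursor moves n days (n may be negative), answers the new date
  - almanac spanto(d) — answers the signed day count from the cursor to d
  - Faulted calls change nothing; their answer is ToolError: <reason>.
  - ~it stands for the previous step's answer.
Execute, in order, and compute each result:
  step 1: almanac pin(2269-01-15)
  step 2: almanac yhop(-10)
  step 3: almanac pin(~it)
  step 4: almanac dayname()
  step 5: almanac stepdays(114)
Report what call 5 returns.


>> almanac pin(d='2269-01-15')
<< 2269-01-15
>> almanac yhop(n='-10')
<< 2259-01-15
>> almanac pin(d='~it')
<< 2259-01-15
>> almanac dayname()
<< Saturday
>> almanac stepdays(n='114')
<< 2259-05-09

Answer: 2259-05-09


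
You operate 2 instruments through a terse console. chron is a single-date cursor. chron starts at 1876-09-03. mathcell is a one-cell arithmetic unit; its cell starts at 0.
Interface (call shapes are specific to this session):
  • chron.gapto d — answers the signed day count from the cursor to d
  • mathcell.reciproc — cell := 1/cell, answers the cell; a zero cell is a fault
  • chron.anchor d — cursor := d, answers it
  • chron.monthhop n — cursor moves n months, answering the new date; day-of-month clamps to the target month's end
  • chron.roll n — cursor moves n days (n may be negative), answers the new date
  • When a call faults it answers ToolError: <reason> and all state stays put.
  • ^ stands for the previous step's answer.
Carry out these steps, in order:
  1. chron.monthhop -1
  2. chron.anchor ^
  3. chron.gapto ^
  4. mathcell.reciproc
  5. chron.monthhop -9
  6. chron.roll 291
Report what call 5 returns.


Answer: 1875-11-03

Derivation:
% chron.monthhop n: -1
:: 1876-08-03
% chron.anchor d: ^
:: 1876-08-03
% chron.gapto d: ^
:: 0
% mathcell.reciproc
:: ToolError: reciprocal of zero
% chron.monthhop n: -9
:: 1875-11-03
% chron.roll n: 291
:: 1876-08-20


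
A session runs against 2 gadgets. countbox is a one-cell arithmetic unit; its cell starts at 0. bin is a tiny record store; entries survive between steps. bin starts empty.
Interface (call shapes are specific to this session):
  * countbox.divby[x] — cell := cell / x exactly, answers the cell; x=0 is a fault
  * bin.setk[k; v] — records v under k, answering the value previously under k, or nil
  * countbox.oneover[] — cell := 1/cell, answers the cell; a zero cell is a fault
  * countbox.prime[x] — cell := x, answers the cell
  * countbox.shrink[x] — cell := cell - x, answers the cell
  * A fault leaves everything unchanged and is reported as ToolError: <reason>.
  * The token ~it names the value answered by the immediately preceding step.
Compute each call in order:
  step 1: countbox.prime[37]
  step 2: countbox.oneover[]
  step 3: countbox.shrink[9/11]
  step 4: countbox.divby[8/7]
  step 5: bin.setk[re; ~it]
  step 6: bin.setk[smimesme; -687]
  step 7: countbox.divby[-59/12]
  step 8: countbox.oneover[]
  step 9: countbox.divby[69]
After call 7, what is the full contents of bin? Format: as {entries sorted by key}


;; countbox.prime(x→37) -> 37
;; countbox.oneover() -> 1/37
;; countbox.shrink(x→9/11) -> -322/407
;; countbox.divby(x→8/7) -> -1127/1628
;; bin.setk(k→re, v→~it) -> nil
;; bin.setk(k→smimesme, v→-687) -> nil
;; countbox.divby(x→-59/12) -> 3381/24013
;; countbox.oneover() -> 24013/3381
;; countbox.divby(x→69) -> 24013/233289

Answer: {re=-1127/1628, smimesme=-687}


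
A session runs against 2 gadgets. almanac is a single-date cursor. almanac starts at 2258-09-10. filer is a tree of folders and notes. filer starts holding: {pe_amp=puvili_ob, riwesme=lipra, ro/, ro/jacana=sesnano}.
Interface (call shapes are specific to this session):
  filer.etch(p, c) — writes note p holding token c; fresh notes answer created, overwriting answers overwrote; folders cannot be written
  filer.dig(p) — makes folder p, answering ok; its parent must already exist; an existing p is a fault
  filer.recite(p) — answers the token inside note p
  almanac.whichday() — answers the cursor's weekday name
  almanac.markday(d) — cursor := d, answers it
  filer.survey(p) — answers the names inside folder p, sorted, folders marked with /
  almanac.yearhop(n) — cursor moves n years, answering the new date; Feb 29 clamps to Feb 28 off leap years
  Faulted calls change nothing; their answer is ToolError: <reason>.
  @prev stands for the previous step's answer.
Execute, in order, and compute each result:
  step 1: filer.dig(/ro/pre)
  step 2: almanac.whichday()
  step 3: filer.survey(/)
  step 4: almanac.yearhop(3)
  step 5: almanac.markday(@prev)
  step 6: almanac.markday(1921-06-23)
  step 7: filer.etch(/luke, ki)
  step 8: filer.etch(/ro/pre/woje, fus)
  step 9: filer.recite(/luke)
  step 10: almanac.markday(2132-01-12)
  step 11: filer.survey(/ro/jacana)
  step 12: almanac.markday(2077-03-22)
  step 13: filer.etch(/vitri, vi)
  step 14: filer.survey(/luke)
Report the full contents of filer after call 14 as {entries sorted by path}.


Answer: {luke=ki, pe_amp=puvili_ob, riwesme=lipra, ro/, ro/jacana=sesnano, ro/pre/, ro/pre/woje=fus, vitri=vi}

Derivation:
-- 1. filer.dig(p: /ro/pre) => ok
-- 2. almanac.whichday() => Friday
-- 3. filer.survey(p: /) => [pe_amp, riwesme, ro/]
-- 4. almanac.yearhop(n: 3) => 2261-09-10
-- 5. almanac.markday(d: @prev) => 2261-09-10
-- 6. almanac.markday(d: 1921-06-23) => 1921-06-23
-- 7. filer.etch(p: /luke, c: ki) => created
-- 8. filer.etch(p: /ro/pre/woje, c: fus) => created
-- 9. filer.recite(p: /luke) => ki
-- 10. almanac.markday(d: 2132-01-12) => 2132-01-12
-- 11. filer.survey(p: /ro/jacana) => ToolError: not a directory
-- 12. almanac.markday(d: 2077-03-22) => 2077-03-22
-- 13. filer.etch(p: /vitri, c: vi) => created
-- 14. filer.survey(p: /luke) => ToolError: not a directory


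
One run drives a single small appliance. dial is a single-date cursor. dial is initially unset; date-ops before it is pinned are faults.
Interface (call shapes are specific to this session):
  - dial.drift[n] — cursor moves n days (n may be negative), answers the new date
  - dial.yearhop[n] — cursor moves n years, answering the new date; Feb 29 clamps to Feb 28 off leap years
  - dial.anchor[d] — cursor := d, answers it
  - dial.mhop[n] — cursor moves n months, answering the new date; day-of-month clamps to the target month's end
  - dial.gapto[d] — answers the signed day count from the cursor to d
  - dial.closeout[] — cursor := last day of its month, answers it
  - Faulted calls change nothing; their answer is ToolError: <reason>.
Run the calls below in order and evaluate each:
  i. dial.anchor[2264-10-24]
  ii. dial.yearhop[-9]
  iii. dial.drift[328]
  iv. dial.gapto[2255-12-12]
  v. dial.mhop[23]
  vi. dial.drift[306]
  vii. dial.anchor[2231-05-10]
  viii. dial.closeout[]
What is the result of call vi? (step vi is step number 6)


Step: anchor[2264-10-24]
Result: 2264-10-24
Step: yearhop[-9]
Result: 2255-10-24
Step: drift[328]
Result: 2256-09-16
Step: gapto[2255-12-12]
Result: -279
Step: mhop[23]
Result: 2258-08-16
Step: drift[306]
Result: 2259-06-18
Step: anchor[2231-05-10]
Result: 2231-05-10
Step: closeout[]
Result: 2231-05-31

Answer: 2259-06-18


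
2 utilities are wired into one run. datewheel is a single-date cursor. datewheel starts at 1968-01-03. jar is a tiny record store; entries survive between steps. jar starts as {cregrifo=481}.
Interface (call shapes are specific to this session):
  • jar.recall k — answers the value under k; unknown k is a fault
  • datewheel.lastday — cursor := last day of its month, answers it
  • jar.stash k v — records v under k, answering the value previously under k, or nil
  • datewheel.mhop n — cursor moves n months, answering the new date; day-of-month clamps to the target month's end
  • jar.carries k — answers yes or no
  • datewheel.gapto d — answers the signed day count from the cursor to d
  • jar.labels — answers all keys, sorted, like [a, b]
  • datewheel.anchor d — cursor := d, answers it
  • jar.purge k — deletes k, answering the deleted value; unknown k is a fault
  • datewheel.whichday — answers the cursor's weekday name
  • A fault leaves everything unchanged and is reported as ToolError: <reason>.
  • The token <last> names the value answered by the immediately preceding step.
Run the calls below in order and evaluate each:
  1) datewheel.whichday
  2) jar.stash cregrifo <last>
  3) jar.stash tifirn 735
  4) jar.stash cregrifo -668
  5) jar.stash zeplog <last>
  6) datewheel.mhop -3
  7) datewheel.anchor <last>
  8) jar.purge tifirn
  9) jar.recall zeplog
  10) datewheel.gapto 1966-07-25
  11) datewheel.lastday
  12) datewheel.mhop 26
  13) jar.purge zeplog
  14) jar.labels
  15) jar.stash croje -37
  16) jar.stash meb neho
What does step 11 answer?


Answer: 1967-10-31

Derivation:
Using datewheel.whichday, giving Wednesday.
Then jar.stash with k→cregrifo, v→<last>, and observe 481.
I try jar.stash with k→tifirn, v→735: nil.
Now I run jar.stash with k→cregrifo, v→-668, which returns Wednesday.
I try jar.stash with k→zeplog, v→<last>: nil.
Then datewheel.mhop with n→-3, and see 1967-10-03.
I call datewheel.anchor with d→<last>: 1967-10-03.
I call jar.purge with k→tifirn, yielding 735.
Using jar.recall with k→zeplog, — result: Wednesday.
Calling datewheel.gapto with d→1966-07-25, giving -435.
Then datewheel.lastday, which returns 1967-10-31.
Next I call datewheel.mhop with n→26, → 1969-12-31.
I run jar.purge with k→zeplog, → Wednesday.
I use jar.labels, yielding [cregrifo].
Using jar.stash with k→croje, v→-37, which returns nil.
I try jar.stash with k→meb, v→neho, and see nil.


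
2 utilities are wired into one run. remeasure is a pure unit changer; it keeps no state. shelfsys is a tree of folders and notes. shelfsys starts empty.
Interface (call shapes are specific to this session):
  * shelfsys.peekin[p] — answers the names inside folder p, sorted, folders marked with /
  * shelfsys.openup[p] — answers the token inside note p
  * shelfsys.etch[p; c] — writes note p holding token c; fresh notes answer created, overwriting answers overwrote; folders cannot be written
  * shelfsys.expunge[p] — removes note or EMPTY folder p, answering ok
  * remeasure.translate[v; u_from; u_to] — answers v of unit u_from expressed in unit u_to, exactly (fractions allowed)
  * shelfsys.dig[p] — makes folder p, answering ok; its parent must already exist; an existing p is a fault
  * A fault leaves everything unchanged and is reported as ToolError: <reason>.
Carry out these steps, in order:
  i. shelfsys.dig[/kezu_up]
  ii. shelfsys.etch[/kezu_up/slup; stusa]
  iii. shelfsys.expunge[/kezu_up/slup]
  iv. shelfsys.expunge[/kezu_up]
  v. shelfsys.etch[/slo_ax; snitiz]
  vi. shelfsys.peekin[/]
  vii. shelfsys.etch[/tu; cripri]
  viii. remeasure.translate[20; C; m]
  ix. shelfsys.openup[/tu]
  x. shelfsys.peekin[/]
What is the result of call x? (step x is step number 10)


·→ shelfsys.dig(p=/kezu_up)
·← ok
·→ shelfsys.etch(p=/kezu_up/slup, c=stusa)
·← created
·→ shelfsys.expunge(p=/kezu_up/slup)
·← ok
·→ shelfsys.expunge(p=/kezu_up)
·← ok
·→ shelfsys.etch(p=/slo_ax, c=snitiz)
·← created
·→ shelfsys.peekin(p=/)
·← [slo_ax]
·→ shelfsys.etch(p=/tu, c=cripri)
·← created
·→ remeasure.translate(v=20, u_from=C, u_to=m)
·← ToolError: incompatible units
·→ shelfsys.openup(p=/tu)
·← cripri
·→ shelfsys.peekin(p=/)
·← [slo_ax, tu]

Answer: [slo_ax, tu]


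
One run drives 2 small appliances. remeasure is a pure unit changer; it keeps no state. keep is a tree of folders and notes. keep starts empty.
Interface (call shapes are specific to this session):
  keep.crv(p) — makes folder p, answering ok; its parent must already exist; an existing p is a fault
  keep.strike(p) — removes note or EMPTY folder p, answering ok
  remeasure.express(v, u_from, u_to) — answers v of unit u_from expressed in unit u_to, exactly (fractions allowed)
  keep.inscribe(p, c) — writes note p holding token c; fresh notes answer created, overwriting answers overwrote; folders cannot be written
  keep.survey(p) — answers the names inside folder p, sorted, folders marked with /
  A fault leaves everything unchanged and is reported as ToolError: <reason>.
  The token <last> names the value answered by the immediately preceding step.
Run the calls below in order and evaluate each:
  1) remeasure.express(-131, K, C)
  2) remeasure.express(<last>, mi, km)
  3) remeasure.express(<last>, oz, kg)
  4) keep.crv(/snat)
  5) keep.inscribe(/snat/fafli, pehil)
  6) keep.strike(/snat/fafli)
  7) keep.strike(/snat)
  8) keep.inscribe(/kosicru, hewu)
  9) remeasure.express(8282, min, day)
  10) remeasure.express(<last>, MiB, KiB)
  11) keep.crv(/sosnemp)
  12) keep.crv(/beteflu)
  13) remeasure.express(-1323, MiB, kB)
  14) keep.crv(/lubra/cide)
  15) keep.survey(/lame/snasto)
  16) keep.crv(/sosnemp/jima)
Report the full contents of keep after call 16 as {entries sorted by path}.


Answer: {beteflu/, kosicru=hewu, sosnemp/, sosnemp/jima/}

Derivation:
>>> remeasure.express v: -131 u_from: K u_to: C
:: -8083/20
>>> remeasure.express v: <last> u_from: mi u_to: km
:: -101627559/156250
>>> remeasure.express v: <last> u_from: oz u_to: kg
:: -4609748534412483/250000000000000
>>> keep.crv p: /snat
:: ok
>>> keep.inscribe p: /snat/fafli c: pehil
:: created
>>> keep.strike p: /snat/fafli
:: ok
>>> keep.strike p: /snat
:: ok
>>> keep.inscribe p: /kosicru c: hewu
:: created
>>> remeasure.express v: 8282 u_from: min u_to: day
:: 4141/720
>>> remeasure.express v: <last> u_from: MiB u_to: KiB
:: 265024/45
>>> keep.crv p: /sosnemp
:: ok
>>> keep.crv p: /beteflu
:: ok
>>> remeasure.express v: -1323 u_from: MiB u_to: kB
:: -173408256/125
>>> keep.crv p: /lubra/cide
:: ToolError: no parent
>>> keep.survey p: /lame/snasto
:: ToolError: not found
>>> keep.crv p: /sosnemp/jima
:: ok


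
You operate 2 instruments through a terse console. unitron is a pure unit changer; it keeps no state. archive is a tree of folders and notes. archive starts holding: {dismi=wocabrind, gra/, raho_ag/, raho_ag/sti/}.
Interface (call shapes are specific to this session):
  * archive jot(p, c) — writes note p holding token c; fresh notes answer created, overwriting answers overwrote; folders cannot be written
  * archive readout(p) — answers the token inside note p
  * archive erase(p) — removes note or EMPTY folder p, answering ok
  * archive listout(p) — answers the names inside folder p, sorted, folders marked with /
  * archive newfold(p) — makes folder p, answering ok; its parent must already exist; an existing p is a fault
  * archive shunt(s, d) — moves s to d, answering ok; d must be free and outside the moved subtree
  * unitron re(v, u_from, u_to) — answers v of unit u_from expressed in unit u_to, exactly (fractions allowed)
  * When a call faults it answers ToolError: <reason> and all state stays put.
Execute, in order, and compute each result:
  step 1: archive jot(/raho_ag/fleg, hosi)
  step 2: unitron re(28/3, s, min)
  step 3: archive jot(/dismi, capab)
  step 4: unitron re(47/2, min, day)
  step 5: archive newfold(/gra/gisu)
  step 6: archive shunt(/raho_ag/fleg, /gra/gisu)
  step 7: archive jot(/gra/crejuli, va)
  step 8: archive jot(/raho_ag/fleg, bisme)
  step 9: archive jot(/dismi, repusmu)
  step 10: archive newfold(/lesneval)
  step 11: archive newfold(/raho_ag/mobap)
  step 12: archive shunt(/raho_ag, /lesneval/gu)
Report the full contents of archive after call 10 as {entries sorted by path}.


Now I run archive jot with p: /raho_ag/fleg, c: hosi, yielding created.
Calling unitron re with v: 28/3, u_from: s, u_to: min, and get 7/45.
Now I run archive jot with p: /dismi, c: capab, → overwrote.
I invoke unitron re with v: 47/2, u_from: min, u_to: day, and observe 47/2880.
Using archive newfold with p: /gra/gisu, and observe ok.
I use archive shunt with s: /raho_ag/fleg, d: /gra/gisu, which returns ToolError: exists.
I use archive jot with p: /gra/crejuli, c: va, and see created.
Using archive jot with p: /raho_ag/fleg, c: bisme, and observe overwrote.
Invoking archive jot with p: /dismi, c: repusmu, and see overwrote.
Invoking archive newfold with p: /lesneval, → ok.
I try archive newfold with p: /raho_ag/mobap, and observe ok.
I try archive shunt with s: /raho_ag, d: /lesneval/gu, and get ok.

Answer: {dismi=repusmu, gra/, gra/crejuli=va, gra/gisu/, lesneval/, raho_ag/, raho_ag/fleg=bisme, raho_ag/sti/}
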